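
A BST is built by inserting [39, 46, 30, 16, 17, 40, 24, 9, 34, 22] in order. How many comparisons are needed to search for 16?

Search path for 16: 39 -> 30 -> 16
Found: True
Comparisons: 3


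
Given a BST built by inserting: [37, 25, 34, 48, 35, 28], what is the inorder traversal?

Tree insertion order: [37, 25, 34, 48, 35, 28]
Tree (level-order array): [37, 25, 48, None, 34, None, None, 28, 35]
Inorder traversal: [25, 28, 34, 35, 37, 48]


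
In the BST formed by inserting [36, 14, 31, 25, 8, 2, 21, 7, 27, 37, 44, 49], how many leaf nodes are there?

Tree built from: [36, 14, 31, 25, 8, 2, 21, 7, 27, 37, 44, 49]
Tree (level-order array): [36, 14, 37, 8, 31, None, 44, 2, None, 25, None, None, 49, None, 7, 21, 27]
Rule: A leaf has 0 children.
Per-node child counts:
  node 36: 2 child(ren)
  node 14: 2 child(ren)
  node 8: 1 child(ren)
  node 2: 1 child(ren)
  node 7: 0 child(ren)
  node 31: 1 child(ren)
  node 25: 2 child(ren)
  node 21: 0 child(ren)
  node 27: 0 child(ren)
  node 37: 1 child(ren)
  node 44: 1 child(ren)
  node 49: 0 child(ren)
Matching nodes: [7, 21, 27, 49]
Count of leaf nodes: 4


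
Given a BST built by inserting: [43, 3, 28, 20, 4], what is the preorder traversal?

Tree insertion order: [43, 3, 28, 20, 4]
Tree (level-order array): [43, 3, None, None, 28, 20, None, 4]
Preorder traversal: [43, 3, 28, 20, 4]


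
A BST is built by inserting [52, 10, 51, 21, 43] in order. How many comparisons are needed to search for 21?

Search path for 21: 52 -> 10 -> 51 -> 21
Found: True
Comparisons: 4


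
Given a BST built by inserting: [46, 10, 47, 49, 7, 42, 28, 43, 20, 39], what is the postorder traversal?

Tree insertion order: [46, 10, 47, 49, 7, 42, 28, 43, 20, 39]
Tree (level-order array): [46, 10, 47, 7, 42, None, 49, None, None, 28, 43, None, None, 20, 39]
Postorder traversal: [7, 20, 39, 28, 43, 42, 10, 49, 47, 46]


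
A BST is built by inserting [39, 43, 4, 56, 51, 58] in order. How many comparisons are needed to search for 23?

Search path for 23: 39 -> 4
Found: False
Comparisons: 2


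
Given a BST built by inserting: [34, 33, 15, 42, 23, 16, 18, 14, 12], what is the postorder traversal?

Tree insertion order: [34, 33, 15, 42, 23, 16, 18, 14, 12]
Tree (level-order array): [34, 33, 42, 15, None, None, None, 14, 23, 12, None, 16, None, None, None, None, 18]
Postorder traversal: [12, 14, 18, 16, 23, 15, 33, 42, 34]


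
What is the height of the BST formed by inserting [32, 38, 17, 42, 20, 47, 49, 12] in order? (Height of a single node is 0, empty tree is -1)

Insertion order: [32, 38, 17, 42, 20, 47, 49, 12]
Tree (level-order array): [32, 17, 38, 12, 20, None, 42, None, None, None, None, None, 47, None, 49]
Compute height bottom-up (empty subtree = -1):
  height(12) = 1 + max(-1, -1) = 0
  height(20) = 1 + max(-1, -1) = 0
  height(17) = 1 + max(0, 0) = 1
  height(49) = 1 + max(-1, -1) = 0
  height(47) = 1 + max(-1, 0) = 1
  height(42) = 1 + max(-1, 1) = 2
  height(38) = 1 + max(-1, 2) = 3
  height(32) = 1 + max(1, 3) = 4
Height = 4


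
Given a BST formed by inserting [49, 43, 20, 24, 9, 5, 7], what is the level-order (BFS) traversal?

Tree insertion order: [49, 43, 20, 24, 9, 5, 7]
Tree (level-order array): [49, 43, None, 20, None, 9, 24, 5, None, None, None, None, 7]
BFS from the root, enqueuing left then right child of each popped node:
  queue [49] -> pop 49, enqueue [43], visited so far: [49]
  queue [43] -> pop 43, enqueue [20], visited so far: [49, 43]
  queue [20] -> pop 20, enqueue [9, 24], visited so far: [49, 43, 20]
  queue [9, 24] -> pop 9, enqueue [5], visited so far: [49, 43, 20, 9]
  queue [24, 5] -> pop 24, enqueue [none], visited so far: [49, 43, 20, 9, 24]
  queue [5] -> pop 5, enqueue [7], visited so far: [49, 43, 20, 9, 24, 5]
  queue [7] -> pop 7, enqueue [none], visited so far: [49, 43, 20, 9, 24, 5, 7]
Result: [49, 43, 20, 9, 24, 5, 7]


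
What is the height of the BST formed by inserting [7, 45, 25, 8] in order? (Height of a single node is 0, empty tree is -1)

Insertion order: [7, 45, 25, 8]
Tree (level-order array): [7, None, 45, 25, None, 8]
Compute height bottom-up (empty subtree = -1):
  height(8) = 1 + max(-1, -1) = 0
  height(25) = 1 + max(0, -1) = 1
  height(45) = 1 + max(1, -1) = 2
  height(7) = 1 + max(-1, 2) = 3
Height = 3


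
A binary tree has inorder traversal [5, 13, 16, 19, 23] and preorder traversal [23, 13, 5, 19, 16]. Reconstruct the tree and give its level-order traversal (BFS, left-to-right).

Inorder:  [5, 13, 16, 19, 23]
Preorder: [23, 13, 5, 19, 16]
Algorithm: preorder visits root first, so consume preorder in order;
for each root, split the current inorder slice at that value into
left-subtree inorder and right-subtree inorder, then recurse.
Recursive splits:
  root=23; inorder splits into left=[5, 13, 16, 19], right=[]
  root=13; inorder splits into left=[5], right=[16, 19]
  root=5; inorder splits into left=[], right=[]
  root=19; inorder splits into left=[16], right=[]
  root=16; inorder splits into left=[], right=[]
Reconstructed level-order: [23, 13, 5, 19, 16]


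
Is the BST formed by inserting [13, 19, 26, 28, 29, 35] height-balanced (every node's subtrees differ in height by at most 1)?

Tree (level-order array): [13, None, 19, None, 26, None, 28, None, 29, None, 35]
Definition: a tree is height-balanced if, at every node, |h(left) - h(right)| <= 1 (empty subtree has height -1).
Bottom-up per-node check:
  node 35: h_left=-1, h_right=-1, diff=0 [OK], height=0
  node 29: h_left=-1, h_right=0, diff=1 [OK], height=1
  node 28: h_left=-1, h_right=1, diff=2 [FAIL (|-1-1|=2 > 1)], height=2
  node 26: h_left=-1, h_right=2, diff=3 [FAIL (|-1-2|=3 > 1)], height=3
  node 19: h_left=-1, h_right=3, diff=4 [FAIL (|-1-3|=4 > 1)], height=4
  node 13: h_left=-1, h_right=4, diff=5 [FAIL (|-1-4|=5 > 1)], height=5
Node 28 violates the condition: |-1 - 1| = 2 > 1.
Result: Not balanced


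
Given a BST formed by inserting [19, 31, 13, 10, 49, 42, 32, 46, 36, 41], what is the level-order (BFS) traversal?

Tree insertion order: [19, 31, 13, 10, 49, 42, 32, 46, 36, 41]
Tree (level-order array): [19, 13, 31, 10, None, None, 49, None, None, 42, None, 32, 46, None, 36, None, None, None, 41]
BFS from the root, enqueuing left then right child of each popped node:
  queue [19] -> pop 19, enqueue [13, 31], visited so far: [19]
  queue [13, 31] -> pop 13, enqueue [10], visited so far: [19, 13]
  queue [31, 10] -> pop 31, enqueue [49], visited so far: [19, 13, 31]
  queue [10, 49] -> pop 10, enqueue [none], visited so far: [19, 13, 31, 10]
  queue [49] -> pop 49, enqueue [42], visited so far: [19, 13, 31, 10, 49]
  queue [42] -> pop 42, enqueue [32, 46], visited so far: [19, 13, 31, 10, 49, 42]
  queue [32, 46] -> pop 32, enqueue [36], visited so far: [19, 13, 31, 10, 49, 42, 32]
  queue [46, 36] -> pop 46, enqueue [none], visited so far: [19, 13, 31, 10, 49, 42, 32, 46]
  queue [36] -> pop 36, enqueue [41], visited so far: [19, 13, 31, 10, 49, 42, 32, 46, 36]
  queue [41] -> pop 41, enqueue [none], visited so far: [19, 13, 31, 10, 49, 42, 32, 46, 36, 41]
Result: [19, 13, 31, 10, 49, 42, 32, 46, 36, 41]


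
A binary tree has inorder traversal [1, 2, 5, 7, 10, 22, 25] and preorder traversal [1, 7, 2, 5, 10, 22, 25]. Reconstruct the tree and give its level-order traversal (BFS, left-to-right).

Inorder:  [1, 2, 5, 7, 10, 22, 25]
Preorder: [1, 7, 2, 5, 10, 22, 25]
Algorithm: preorder visits root first, so consume preorder in order;
for each root, split the current inorder slice at that value into
left-subtree inorder and right-subtree inorder, then recurse.
Recursive splits:
  root=1; inorder splits into left=[], right=[2, 5, 7, 10, 22, 25]
  root=7; inorder splits into left=[2, 5], right=[10, 22, 25]
  root=2; inorder splits into left=[], right=[5]
  root=5; inorder splits into left=[], right=[]
  root=10; inorder splits into left=[], right=[22, 25]
  root=22; inorder splits into left=[], right=[25]
  root=25; inorder splits into left=[], right=[]
Reconstructed level-order: [1, 7, 2, 10, 5, 22, 25]


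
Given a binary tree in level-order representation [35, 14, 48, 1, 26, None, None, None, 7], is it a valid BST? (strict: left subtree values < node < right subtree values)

Level-order array: [35, 14, 48, 1, 26, None, None, None, 7]
Validate using subtree bounds (lo, hi): at each node, require lo < value < hi,
then recurse left with hi=value and right with lo=value.
Preorder trace (stopping at first violation):
  at node 35 with bounds (-inf, +inf): OK
  at node 14 with bounds (-inf, 35): OK
  at node 1 with bounds (-inf, 14): OK
  at node 7 with bounds (1, 14): OK
  at node 26 with bounds (14, 35): OK
  at node 48 with bounds (35, +inf): OK
No violation found at any node.
Result: Valid BST


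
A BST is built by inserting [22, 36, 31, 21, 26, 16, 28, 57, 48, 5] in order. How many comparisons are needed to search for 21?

Search path for 21: 22 -> 21
Found: True
Comparisons: 2


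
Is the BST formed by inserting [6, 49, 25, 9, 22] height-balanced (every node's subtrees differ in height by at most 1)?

Tree (level-order array): [6, None, 49, 25, None, 9, None, None, 22]
Definition: a tree is height-balanced if, at every node, |h(left) - h(right)| <= 1 (empty subtree has height -1).
Bottom-up per-node check:
  node 22: h_left=-1, h_right=-1, diff=0 [OK], height=0
  node 9: h_left=-1, h_right=0, diff=1 [OK], height=1
  node 25: h_left=1, h_right=-1, diff=2 [FAIL (|1--1|=2 > 1)], height=2
  node 49: h_left=2, h_right=-1, diff=3 [FAIL (|2--1|=3 > 1)], height=3
  node 6: h_left=-1, h_right=3, diff=4 [FAIL (|-1-3|=4 > 1)], height=4
Node 25 violates the condition: |1 - -1| = 2 > 1.
Result: Not balanced


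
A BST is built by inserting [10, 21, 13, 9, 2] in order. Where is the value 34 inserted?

Starting tree (level order): [10, 9, 21, 2, None, 13]
Insertion path: 10 -> 21
Result: insert 34 as right child of 21
Final tree (level order): [10, 9, 21, 2, None, 13, 34]


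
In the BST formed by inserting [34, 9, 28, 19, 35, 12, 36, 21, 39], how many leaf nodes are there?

Tree built from: [34, 9, 28, 19, 35, 12, 36, 21, 39]
Tree (level-order array): [34, 9, 35, None, 28, None, 36, 19, None, None, 39, 12, 21]
Rule: A leaf has 0 children.
Per-node child counts:
  node 34: 2 child(ren)
  node 9: 1 child(ren)
  node 28: 1 child(ren)
  node 19: 2 child(ren)
  node 12: 0 child(ren)
  node 21: 0 child(ren)
  node 35: 1 child(ren)
  node 36: 1 child(ren)
  node 39: 0 child(ren)
Matching nodes: [12, 21, 39]
Count of leaf nodes: 3


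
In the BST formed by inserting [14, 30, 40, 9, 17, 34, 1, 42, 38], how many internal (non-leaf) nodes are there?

Tree built from: [14, 30, 40, 9, 17, 34, 1, 42, 38]
Tree (level-order array): [14, 9, 30, 1, None, 17, 40, None, None, None, None, 34, 42, None, 38]
Rule: An internal node has at least one child.
Per-node child counts:
  node 14: 2 child(ren)
  node 9: 1 child(ren)
  node 1: 0 child(ren)
  node 30: 2 child(ren)
  node 17: 0 child(ren)
  node 40: 2 child(ren)
  node 34: 1 child(ren)
  node 38: 0 child(ren)
  node 42: 0 child(ren)
Matching nodes: [14, 9, 30, 40, 34]
Count of internal (non-leaf) nodes: 5


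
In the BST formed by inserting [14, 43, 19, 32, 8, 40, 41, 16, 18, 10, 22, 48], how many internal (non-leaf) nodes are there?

Tree built from: [14, 43, 19, 32, 8, 40, 41, 16, 18, 10, 22, 48]
Tree (level-order array): [14, 8, 43, None, 10, 19, 48, None, None, 16, 32, None, None, None, 18, 22, 40, None, None, None, None, None, 41]
Rule: An internal node has at least one child.
Per-node child counts:
  node 14: 2 child(ren)
  node 8: 1 child(ren)
  node 10: 0 child(ren)
  node 43: 2 child(ren)
  node 19: 2 child(ren)
  node 16: 1 child(ren)
  node 18: 0 child(ren)
  node 32: 2 child(ren)
  node 22: 0 child(ren)
  node 40: 1 child(ren)
  node 41: 0 child(ren)
  node 48: 0 child(ren)
Matching nodes: [14, 8, 43, 19, 16, 32, 40]
Count of internal (non-leaf) nodes: 7


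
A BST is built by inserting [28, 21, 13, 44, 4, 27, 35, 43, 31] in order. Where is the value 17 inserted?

Starting tree (level order): [28, 21, 44, 13, 27, 35, None, 4, None, None, None, 31, 43]
Insertion path: 28 -> 21 -> 13
Result: insert 17 as right child of 13
Final tree (level order): [28, 21, 44, 13, 27, 35, None, 4, 17, None, None, 31, 43]


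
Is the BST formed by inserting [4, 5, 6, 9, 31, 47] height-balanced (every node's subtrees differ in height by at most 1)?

Tree (level-order array): [4, None, 5, None, 6, None, 9, None, 31, None, 47]
Definition: a tree is height-balanced if, at every node, |h(left) - h(right)| <= 1 (empty subtree has height -1).
Bottom-up per-node check:
  node 47: h_left=-1, h_right=-1, diff=0 [OK], height=0
  node 31: h_left=-1, h_right=0, diff=1 [OK], height=1
  node 9: h_left=-1, h_right=1, diff=2 [FAIL (|-1-1|=2 > 1)], height=2
  node 6: h_left=-1, h_right=2, diff=3 [FAIL (|-1-2|=3 > 1)], height=3
  node 5: h_left=-1, h_right=3, diff=4 [FAIL (|-1-3|=4 > 1)], height=4
  node 4: h_left=-1, h_right=4, diff=5 [FAIL (|-1-4|=5 > 1)], height=5
Node 9 violates the condition: |-1 - 1| = 2 > 1.
Result: Not balanced


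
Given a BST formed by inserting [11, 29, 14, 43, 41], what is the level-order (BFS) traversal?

Tree insertion order: [11, 29, 14, 43, 41]
Tree (level-order array): [11, None, 29, 14, 43, None, None, 41]
BFS from the root, enqueuing left then right child of each popped node:
  queue [11] -> pop 11, enqueue [29], visited so far: [11]
  queue [29] -> pop 29, enqueue [14, 43], visited so far: [11, 29]
  queue [14, 43] -> pop 14, enqueue [none], visited so far: [11, 29, 14]
  queue [43] -> pop 43, enqueue [41], visited so far: [11, 29, 14, 43]
  queue [41] -> pop 41, enqueue [none], visited so far: [11, 29, 14, 43, 41]
Result: [11, 29, 14, 43, 41]


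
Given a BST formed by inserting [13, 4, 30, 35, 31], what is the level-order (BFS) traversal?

Tree insertion order: [13, 4, 30, 35, 31]
Tree (level-order array): [13, 4, 30, None, None, None, 35, 31]
BFS from the root, enqueuing left then right child of each popped node:
  queue [13] -> pop 13, enqueue [4, 30], visited so far: [13]
  queue [4, 30] -> pop 4, enqueue [none], visited so far: [13, 4]
  queue [30] -> pop 30, enqueue [35], visited so far: [13, 4, 30]
  queue [35] -> pop 35, enqueue [31], visited so far: [13, 4, 30, 35]
  queue [31] -> pop 31, enqueue [none], visited so far: [13, 4, 30, 35, 31]
Result: [13, 4, 30, 35, 31]


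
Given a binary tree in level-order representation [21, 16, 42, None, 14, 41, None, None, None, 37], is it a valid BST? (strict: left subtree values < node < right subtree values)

Level-order array: [21, 16, 42, None, 14, 41, None, None, None, 37]
Validate using subtree bounds (lo, hi): at each node, require lo < value < hi,
then recurse left with hi=value and right with lo=value.
Preorder trace (stopping at first violation):
  at node 21 with bounds (-inf, +inf): OK
  at node 16 with bounds (-inf, 21): OK
  at node 14 with bounds (16, 21): VIOLATION
Node 14 violates its bound: not (16 < 14 < 21).
Result: Not a valid BST


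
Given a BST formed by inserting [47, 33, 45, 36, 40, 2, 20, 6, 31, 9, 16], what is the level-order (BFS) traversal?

Tree insertion order: [47, 33, 45, 36, 40, 2, 20, 6, 31, 9, 16]
Tree (level-order array): [47, 33, None, 2, 45, None, 20, 36, None, 6, 31, None, 40, None, 9, None, None, None, None, None, 16]
BFS from the root, enqueuing left then right child of each popped node:
  queue [47] -> pop 47, enqueue [33], visited so far: [47]
  queue [33] -> pop 33, enqueue [2, 45], visited so far: [47, 33]
  queue [2, 45] -> pop 2, enqueue [20], visited so far: [47, 33, 2]
  queue [45, 20] -> pop 45, enqueue [36], visited so far: [47, 33, 2, 45]
  queue [20, 36] -> pop 20, enqueue [6, 31], visited so far: [47, 33, 2, 45, 20]
  queue [36, 6, 31] -> pop 36, enqueue [40], visited so far: [47, 33, 2, 45, 20, 36]
  queue [6, 31, 40] -> pop 6, enqueue [9], visited so far: [47, 33, 2, 45, 20, 36, 6]
  queue [31, 40, 9] -> pop 31, enqueue [none], visited so far: [47, 33, 2, 45, 20, 36, 6, 31]
  queue [40, 9] -> pop 40, enqueue [none], visited so far: [47, 33, 2, 45, 20, 36, 6, 31, 40]
  queue [9] -> pop 9, enqueue [16], visited so far: [47, 33, 2, 45, 20, 36, 6, 31, 40, 9]
  queue [16] -> pop 16, enqueue [none], visited so far: [47, 33, 2, 45, 20, 36, 6, 31, 40, 9, 16]
Result: [47, 33, 2, 45, 20, 36, 6, 31, 40, 9, 16]


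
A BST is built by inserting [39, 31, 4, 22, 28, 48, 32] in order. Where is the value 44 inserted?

Starting tree (level order): [39, 31, 48, 4, 32, None, None, None, 22, None, None, None, 28]
Insertion path: 39 -> 48
Result: insert 44 as left child of 48
Final tree (level order): [39, 31, 48, 4, 32, 44, None, None, 22, None, None, None, None, None, 28]


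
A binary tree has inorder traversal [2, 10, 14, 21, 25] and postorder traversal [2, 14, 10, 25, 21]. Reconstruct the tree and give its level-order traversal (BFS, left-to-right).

Inorder:   [2, 10, 14, 21, 25]
Postorder: [2, 14, 10, 25, 21]
Algorithm: postorder visits root last, so walk postorder right-to-left;
each value is the root of the current inorder slice — split it at that
value, recurse on the right subtree first, then the left.
Recursive splits:
  root=21; inorder splits into left=[2, 10, 14], right=[25]
  root=25; inorder splits into left=[], right=[]
  root=10; inorder splits into left=[2], right=[14]
  root=14; inorder splits into left=[], right=[]
  root=2; inorder splits into left=[], right=[]
Reconstructed level-order: [21, 10, 25, 2, 14]


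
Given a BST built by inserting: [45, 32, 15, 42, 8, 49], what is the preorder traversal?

Tree insertion order: [45, 32, 15, 42, 8, 49]
Tree (level-order array): [45, 32, 49, 15, 42, None, None, 8]
Preorder traversal: [45, 32, 15, 8, 42, 49]


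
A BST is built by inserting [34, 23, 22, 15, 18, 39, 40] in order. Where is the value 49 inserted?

Starting tree (level order): [34, 23, 39, 22, None, None, 40, 15, None, None, None, None, 18]
Insertion path: 34 -> 39 -> 40
Result: insert 49 as right child of 40
Final tree (level order): [34, 23, 39, 22, None, None, 40, 15, None, None, 49, None, 18]


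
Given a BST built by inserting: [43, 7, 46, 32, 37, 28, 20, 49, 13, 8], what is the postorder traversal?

Tree insertion order: [43, 7, 46, 32, 37, 28, 20, 49, 13, 8]
Tree (level-order array): [43, 7, 46, None, 32, None, 49, 28, 37, None, None, 20, None, None, None, 13, None, 8]
Postorder traversal: [8, 13, 20, 28, 37, 32, 7, 49, 46, 43]


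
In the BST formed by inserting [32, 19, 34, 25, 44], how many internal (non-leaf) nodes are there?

Tree built from: [32, 19, 34, 25, 44]
Tree (level-order array): [32, 19, 34, None, 25, None, 44]
Rule: An internal node has at least one child.
Per-node child counts:
  node 32: 2 child(ren)
  node 19: 1 child(ren)
  node 25: 0 child(ren)
  node 34: 1 child(ren)
  node 44: 0 child(ren)
Matching nodes: [32, 19, 34]
Count of internal (non-leaf) nodes: 3


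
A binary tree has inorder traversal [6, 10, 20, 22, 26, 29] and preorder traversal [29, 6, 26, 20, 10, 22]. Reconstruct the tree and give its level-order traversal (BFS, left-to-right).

Inorder:  [6, 10, 20, 22, 26, 29]
Preorder: [29, 6, 26, 20, 10, 22]
Algorithm: preorder visits root first, so consume preorder in order;
for each root, split the current inorder slice at that value into
left-subtree inorder and right-subtree inorder, then recurse.
Recursive splits:
  root=29; inorder splits into left=[6, 10, 20, 22, 26], right=[]
  root=6; inorder splits into left=[], right=[10, 20, 22, 26]
  root=26; inorder splits into left=[10, 20, 22], right=[]
  root=20; inorder splits into left=[10], right=[22]
  root=10; inorder splits into left=[], right=[]
  root=22; inorder splits into left=[], right=[]
Reconstructed level-order: [29, 6, 26, 20, 10, 22]


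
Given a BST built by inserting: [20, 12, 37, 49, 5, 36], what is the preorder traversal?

Tree insertion order: [20, 12, 37, 49, 5, 36]
Tree (level-order array): [20, 12, 37, 5, None, 36, 49]
Preorder traversal: [20, 12, 5, 37, 36, 49]


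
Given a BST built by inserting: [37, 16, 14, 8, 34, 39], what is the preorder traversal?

Tree insertion order: [37, 16, 14, 8, 34, 39]
Tree (level-order array): [37, 16, 39, 14, 34, None, None, 8]
Preorder traversal: [37, 16, 14, 8, 34, 39]


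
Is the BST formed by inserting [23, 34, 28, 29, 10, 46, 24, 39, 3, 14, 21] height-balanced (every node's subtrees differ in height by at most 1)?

Tree (level-order array): [23, 10, 34, 3, 14, 28, 46, None, None, None, 21, 24, 29, 39]
Definition: a tree is height-balanced if, at every node, |h(left) - h(right)| <= 1 (empty subtree has height -1).
Bottom-up per-node check:
  node 3: h_left=-1, h_right=-1, diff=0 [OK], height=0
  node 21: h_left=-1, h_right=-1, diff=0 [OK], height=0
  node 14: h_left=-1, h_right=0, diff=1 [OK], height=1
  node 10: h_left=0, h_right=1, diff=1 [OK], height=2
  node 24: h_left=-1, h_right=-1, diff=0 [OK], height=0
  node 29: h_left=-1, h_right=-1, diff=0 [OK], height=0
  node 28: h_left=0, h_right=0, diff=0 [OK], height=1
  node 39: h_left=-1, h_right=-1, diff=0 [OK], height=0
  node 46: h_left=0, h_right=-1, diff=1 [OK], height=1
  node 34: h_left=1, h_right=1, diff=0 [OK], height=2
  node 23: h_left=2, h_right=2, diff=0 [OK], height=3
All nodes satisfy the balance condition.
Result: Balanced


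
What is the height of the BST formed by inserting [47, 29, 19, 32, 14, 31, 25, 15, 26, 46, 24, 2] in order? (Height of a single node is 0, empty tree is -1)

Insertion order: [47, 29, 19, 32, 14, 31, 25, 15, 26, 46, 24, 2]
Tree (level-order array): [47, 29, None, 19, 32, 14, 25, 31, 46, 2, 15, 24, 26]
Compute height bottom-up (empty subtree = -1):
  height(2) = 1 + max(-1, -1) = 0
  height(15) = 1 + max(-1, -1) = 0
  height(14) = 1 + max(0, 0) = 1
  height(24) = 1 + max(-1, -1) = 0
  height(26) = 1 + max(-1, -1) = 0
  height(25) = 1 + max(0, 0) = 1
  height(19) = 1 + max(1, 1) = 2
  height(31) = 1 + max(-1, -1) = 0
  height(46) = 1 + max(-1, -1) = 0
  height(32) = 1 + max(0, 0) = 1
  height(29) = 1 + max(2, 1) = 3
  height(47) = 1 + max(3, -1) = 4
Height = 4


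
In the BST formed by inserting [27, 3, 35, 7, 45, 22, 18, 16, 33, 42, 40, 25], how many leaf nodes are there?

Tree built from: [27, 3, 35, 7, 45, 22, 18, 16, 33, 42, 40, 25]
Tree (level-order array): [27, 3, 35, None, 7, 33, 45, None, 22, None, None, 42, None, 18, 25, 40, None, 16]
Rule: A leaf has 0 children.
Per-node child counts:
  node 27: 2 child(ren)
  node 3: 1 child(ren)
  node 7: 1 child(ren)
  node 22: 2 child(ren)
  node 18: 1 child(ren)
  node 16: 0 child(ren)
  node 25: 0 child(ren)
  node 35: 2 child(ren)
  node 33: 0 child(ren)
  node 45: 1 child(ren)
  node 42: 1 child(ren)
  node 40: 0 child(ren)
Matching nodes: [16, 25, 33, 40]
Count of leaf nodes: 4


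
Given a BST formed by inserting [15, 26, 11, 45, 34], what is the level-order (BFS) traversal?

Tree insertion order: [15, 26, 11, 45, 34]
Tree (level-order array): [15, 11, 26, None, None, None, 45, 34]
BFS from the root, enqueuing left then right child of each popped node:
  queue [15] -> pop 15, enqueue [11, 26], visited so far: [15]
  queue [11, 26] -> pop 11, enqueue [none], visited so far: [15, 11]
  queue [26] -> pop 26, enqueue [45], visited so far: [15, 11, 26]
  queue [45] -> pop 45, enqueue [34], visited so far: [15, 11, 26, 45]
  queue [34] -> pop 34, enqueue [none], visited so far: [15, 11, 26, 45, 34]
Result: [15, 11, 26, 45, 34]


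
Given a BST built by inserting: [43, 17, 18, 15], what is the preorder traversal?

Tree insertion order: [43, 17, 18, 15]
Tree (level-order array): [43, 17, None, 15, 18]
Preorder traversal: [43, 17, 15, 18]


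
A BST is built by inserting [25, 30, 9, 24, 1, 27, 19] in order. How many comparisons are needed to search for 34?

Search path for 34: 25 -> 30
Found: False
Comparisons: 2


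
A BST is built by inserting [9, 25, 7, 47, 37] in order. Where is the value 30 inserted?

Starting tree (level order): [9, 7, 25, None, None, None, 47, 37]
Insertion path: 9 -> 25 -> 47 -> 37
Result: insert 30 as left child of 37
Final tree (level order): [9, 7, 25, None, None, None, 47, 37, None, 30]


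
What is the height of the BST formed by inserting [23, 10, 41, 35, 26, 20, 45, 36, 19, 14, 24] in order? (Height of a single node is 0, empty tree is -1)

Insertion order: [23, 10, 41, 35, 26, 20, 45, 36, 19, 14, 24]
Tree (level-order array): [23, 10, 41, None, 20, 35, 45, 19, None, 26, 36, None, None, 14, None, 24]
Compute height bottom-up (empty subtree = -1):
  height(14) = 1 + max(-1, -1) = 0
  height(19) = 1 + max(0, -1) = 1
  height(20) = 1 + max(1, -1) = 2
  height(10) = 1 + max(-1, 2) = 3
  height(24) = 1 + max(-1, -1) = 0
  height(26) = 1 + max(0, -1) = 1
  height(36) = 1 + max(-1, -1) = 0
  height(35) = 1 + max(1, 0) = 2
  height(45) = 1 + max(-1, -1) = 0
  height(41) = 1 + max(2, 0) = 3
  height(23) = 1 + max(3, 3) = 4
Height = 4


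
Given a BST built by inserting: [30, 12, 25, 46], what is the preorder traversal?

Tree insertion order: [30, 12, 25, 46]
Tree (level-order array): [30, 12, 46, None, 25]
Preorder traversal: [30, 12, 25, 46]


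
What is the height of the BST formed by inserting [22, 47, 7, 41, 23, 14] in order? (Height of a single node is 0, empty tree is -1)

Insertion order: [22, 47, 7, 41, 23, 14]
Tree (level-order array): [22, 7, 47, None, 14, 41, None, None, None, 23]
Compute height bottom-up (empty subtree = -1):
  height(14) = 1 + max(-1, -1) = 0
  height(7) = 1 + max(-1, 0) = 1
  height(23) = 1 + max(-1, -1) = 0
  height(41) = 1 + max(0, -1) = 1
  height(47) = 1 + max(1, -1) = 2
  height(22) = 1 + max(1, 2) = 3
Height = 3


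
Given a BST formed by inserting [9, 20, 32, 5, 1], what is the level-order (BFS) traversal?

Tree insertion order: [9, 20, 32, 5, 1]
Tree (level-order array): [9, 5, 20, 1, None, None, 32]
BFS from the root, enqueuing left then right child of each popped node:
  queue [9] -> pop 9, enqueue [5, 20], visited so far: [9]
  queue [5, 20] -> pop 5, enqueue [1], visited so far: [9, 5]
  queue [20, 1] -> pop 20, enqueue [32], visited so far: [9, 5, 20]
  queue [1, 32] -> pop 1, enqueue [none], visited so far: [9, 5, 20, 1]
  queue [32] -> pop 32, enqueue [none], visited so far: [9, 5, 20, 1, 32]
Result: [9, 5, 20, 1, 32]


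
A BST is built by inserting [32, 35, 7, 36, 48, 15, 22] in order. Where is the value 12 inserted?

Starting tree (level order): [32, 7, 35, None, 15, None, 36, None, 22, None, 48]
Insertion path: 32 -> 7 -> 15
Result: insert 12 as left child of 15
Final tree (level order): [32, 7, 35, None, 15, None, 36, 12, 22, None, 48]


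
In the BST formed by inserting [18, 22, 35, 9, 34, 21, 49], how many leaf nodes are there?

Tree built from: [18, 22, 35, 9, 34, 21, 49]
Tree (level-order array): [18, 9, 22, None, None, 21, 35, None, None, 34, 49]
Rule: A leaf has 0 children.
Per-node child counts:
  node 18: 2 child(ren)
  node 9: 0 child(ren)
  node 22: 2 child(ren)
  node 21: 0 child(ren)
  node 35: 2 child(ren)
  node 34: 0 child(ren)
  node 49: 0 child(ren)
Matching nodes: [9, 21, 34, 49]
Count of leaf nodes: 4


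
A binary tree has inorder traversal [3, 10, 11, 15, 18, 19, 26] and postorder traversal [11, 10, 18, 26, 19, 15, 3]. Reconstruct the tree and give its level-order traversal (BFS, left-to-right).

Inorder:   [3, 10, 11, 15, 18, 19, 26]
Postorder: [11, 10, 18, 26, 19, 15, 3]
Algorithm: postorder visits root last, so walk postorder right-to-left;
each value is the root of the current inorder slice — split it at that
value, recurse on the right subtree first, then the left.
Recursive splits:
  root=3; inorder splits into left=[], right=[10, 11, 15, 18, 19, 26]
  root=15; inorder splits into left=[10, 11], right=[18, 19, 26]
  root=19; inorder splits into left=[18], right=[26]
  root=26; inorder splits into left=[], right=[]
  root=18; inorder splits into left=[], right=[]
  root=10; inorder splits into left=[], right=[11]
  root=11; inorder splits into left=[], right=[]
Reconstructed level-order: [3, 15, 10, 19, 11, 18, 26]


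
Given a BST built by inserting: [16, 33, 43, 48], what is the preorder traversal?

Tree insertion order: [16, 33, 43, 48]
Tree (level-order array): [16, None, 33, None, 43, None, 48]
Preorder traversal: [16, 33, 43, 48]


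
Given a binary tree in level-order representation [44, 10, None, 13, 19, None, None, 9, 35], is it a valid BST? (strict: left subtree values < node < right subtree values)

Level-order array: [44, 10, None, 13, 19, None, None, 9, 35]
Validate using subtree bounds (lo, hi): at each node, require lo < value < hi,
then recurse left with hi=value and right with lo=value.
Preorder trace (stopping at first violation):
  at node 44 with bounds (-inf, +inf): OK
  at node 10 with bounds (-inf, 44): OK
  at node 13 with bounds (-inf, 10): VIOLATION
Node 13 violates its bound: not (-inf < 13 < 10).
Result: Not a valid BST


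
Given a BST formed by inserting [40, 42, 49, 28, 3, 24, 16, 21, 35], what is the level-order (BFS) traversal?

Tree insertion order: [40, 42, 49, 28, 3, 24, 16, 21, 35]
Tree (level-order array): [40, 28, 42, 3, 35, None, 49, None, 24, None, None, None, None, 16, None, None, 21]
BFS from the root, enqueuing left then right child of each popped node:
  queue [40] -> pop 40, enqueue [28, 42], visited so far: [40]
  queue [28, 42] -> pop 28, enqueue [3, 35], visited so far: [40, 28]
  queue [42, 3, 35] -> pop 42, enqueue [49], visited so far: [40, 28, 42]
  queue [3, 35, 49] -> pop 3, enqueue [24], visited so far: [40, 28, 42, 3]
  queue [35, 49, 24] -> pop 35, enqueue [none], visited so far: [40, 28, 42, 3, 35]
  queue [49, 24] -> pop 49, enqueue [none], visited so far: [40, 28, 42, 3, 35, 49]
  queue [24] -> pop 24, enqueue [16], visited so far: [40, 28, 42, 3, 35, 49, 24]
  queue [16] -> pop 16, enqueue [21], visited so far: [40, 28, 42, 3, 35, 49, 24, 16]
  queue [21] -> pop 21, enqueue [none], visited so far: [40, 28, 42, 3, 35, 49, 24, 16, 21]
Result: [40, 28, 42, 3, 35, 49, 24, 16, 21]


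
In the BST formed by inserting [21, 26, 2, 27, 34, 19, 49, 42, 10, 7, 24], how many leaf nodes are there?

Tree built from: [21, 26, 2, 27, 34, 19, 49, 42, 10, 7, 24]
Tree (level-order array): [21, 2, 26, None, 19, 24, 27, 10, None, None, None, None, 34, 7, None, None, 49, None, None, 42]
Rule: A leaf has 0 children.
Per-node child counts:
  node 21: 2 child(ren)
  node 2: 1 child(ren)
  node 19: 1 child(ren)
  node 10: 1 child(ren)
  node 7: 0 child(ren)
  node 26: 2 child(ren)
  node 24: 0 child(ren)
  node 27: 1 child(ren)
  node 34: 1 child(ren)
  node 49: 1 child(ren)
  node 42: 0 child(ren)
Matching nodes: [7, 24, 42]
Count of leaf nodes: 3


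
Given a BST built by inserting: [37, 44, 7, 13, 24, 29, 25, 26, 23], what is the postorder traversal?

Tree insertion order: [37, 44, 7, 13, 24, 29, 25, 26, 23]
Tree (level-order array): [37, 7, 44, None, 13, None, None, None, 24, 23, 29, None, None, 25, None, None, 26]
Postorder traversal: [23, 26, 25, 29, 24, 13, 7, 44, 37]


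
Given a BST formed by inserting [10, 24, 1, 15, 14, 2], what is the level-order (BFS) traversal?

Tree insertion order: [10, 24, 1, 15, 14, 2]
Tree (level-order array): [10, 1, 24, None, 2, 15, None, None, None, 14]
BFS from the root, enqueuing left then right child of each popped node:
  queue [10] -> pop 10, enqueue [1, 24], visited so far: [10]
  queue [1, 24] -> pop 1, enqueue [2], visited so far: [10, 1]
  queue [24, 2] -> pop 24, enqueue [15], visited so far: [10, 1, 24]
  queue [2, 15] -> pop 2, enqueue [none], visited so far: [10, 1, 24, 2]
  queue [15] -> pop 15, enqueue [14], visited so far: [10, 1, 24, 2, 15]
  queue [14] -> pop 14, enqueue [none], visited so far: [10, 1, 24, 2, 15, 14]
Result: [10, 1, 24, 2, 15, 14]


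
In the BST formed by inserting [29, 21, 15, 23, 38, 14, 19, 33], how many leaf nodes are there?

Tree built from: [29, 21, 15, 23, 38, 14, 19, 33]
Tree (level-order array): [29, 21, 38, 15, 23, 33, None, 14, 19]
Rule: A leaf has 0 children.
Per-node child counts:
  node 29: 2 child(ren)
  node 21: 2 child(ren)
  node 15: 2 child(ren)
  node 14: 0 child(ren)
  node 19: 0 child(ren)
  node 23: 0 child(ren)
  node 38: 1 child(ren)
  node 33: 0 child(ren)
Matching nodes: [14, 19, 23, 33]
Count of leaf nodes: 4


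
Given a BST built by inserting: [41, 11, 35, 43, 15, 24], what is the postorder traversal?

Tree insertion order: [41, 11, 35, 43, 15, 24]
Tree (level-order array): [41, 11, 43, None, 35, None, None, 15, None, None, 24]
Postorder traversal: [24, 15, 35, 11, 43, 41]


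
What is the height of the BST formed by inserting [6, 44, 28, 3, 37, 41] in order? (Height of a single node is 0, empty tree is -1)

Insertion order: [6, 44, 28, 3, 37, 41]
Tree (level-order array): [6, 3, 44, None, None, 28, None, None, 37, None, 41]
Compute height bottom-up (empty subtree = -1):
  height(3) = 1 + max(-1, -1) = 0
  height(41) = 1 + max(-1, -1) = 0
  height(37) = 1 + max(-1, 0) = 1
  height(28) = 1 + max(-1, 1) = 2
  height(44) = 1 + max(2, -1) = 3
  height(6) = 1 + max(0, 3) = 4
Height = 4


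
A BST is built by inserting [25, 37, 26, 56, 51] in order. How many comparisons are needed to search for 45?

Search path for 45: 25 -> 37 -> 56 -> 51
Found: False
Comparisons: 4


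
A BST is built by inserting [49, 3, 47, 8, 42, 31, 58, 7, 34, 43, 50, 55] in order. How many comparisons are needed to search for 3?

Search path for 3: 49 -> 3
Found: True
Comparisons: 2


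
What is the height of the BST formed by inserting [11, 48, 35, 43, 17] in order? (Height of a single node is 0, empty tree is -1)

Insertion order: [11, 48, 35, 43, 17]
Tree (level-order array): [11, None, 48, 35, None, 17, 43]
Compute height bottom-up (empty subtree = -1):
  height(17) = 1 + max(-1, -1) = 0
  height(43) = 1 + max(-1, -1) = 0
  height(35) = 1 + max(0, 0) = 1
  height(48) = 1 + max(1, -1) = 2
  height(11) = 1 + max(-1, 2) = 3
Height = 3


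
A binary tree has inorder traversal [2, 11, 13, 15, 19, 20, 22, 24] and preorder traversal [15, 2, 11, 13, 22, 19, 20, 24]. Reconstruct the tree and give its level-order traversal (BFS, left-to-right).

Inorder:  [2, 11, 13, 15, 19, 20, 22, 24]
Preorder: [15, 2, 11, 13, 22, 19, 20, 24]
Algorithm: preorder visits root first, so consume preorder in order;
for each root, split the current inorder slice at that value into
left-subtree inorder and right-subtree inorder, then recurse.
Recursive splits:
  root=15; inorder splits into left=[2, 11, 13], right=[19, 20, 22, 24]
  root=2; inorder splits into left=[], right=[11, 13]
  root=11; inorder splits into left=[], right=[13]
  root=13; inorder splits into left=[], right=[]
  root=22; inorder splits into left=[19, 20], right=[24]
  root=19; inorder splits into left=[], right=[20]
  root=20; inorder splits into left=[], right=[]
  root=24; inorder splits into left=[], right=[]
Reconstructed level-order: [15, 2, 22, 11, 19, 24, 13, 20]


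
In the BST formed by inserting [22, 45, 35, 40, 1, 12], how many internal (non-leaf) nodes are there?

Tree built from: [22, 45, 35, 40, 1, 12]
Tree (level-order array): [22, 1, 45, None, 12, 35, None, None, None, None, 40]
Rule: An internal node has at least one child.
Per-node child counts:
  node 22: 2 child(ren)
  node 1: 1 child(ren)
  node 12: 0 child(ren)
  node 45: 1 child(ren)
  node 35: 1 child(ren)
  node 40: 0 child(ren)
Matching nodes: [22, 1, 45, 35]
Count of internal (non-leaf) nodes: 4


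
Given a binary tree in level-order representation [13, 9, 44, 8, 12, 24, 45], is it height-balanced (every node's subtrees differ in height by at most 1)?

Tree (level-order array): [13, 9, 44, 8, 12, 24, 45]
Definition: a tree is height-balanced if, at every node, |h(left) - h(right)| <= 1 (empty subtree has height -1).
Bottom-up per-node check:
  node 8: h_left=-1, h_right=-1, diff=0 [OK], height=0
  node 12: h_left=-1, h_right=-1, diff=0 [OK], height=0
  node 9: h_left=0, h_right=0, diff=0 [OK], height=1
  node 24: h_left=-1, h_right=-1, diff=0 [OK], height=0
  node 45: h_left=-1, h_right=-1, diff=0 [OK], height=0
  node 44: h_left=0, h_right=0, diff=0 [OK], height=1
  node 13: h_left=1, h_right=1, diff=0 [OK], height=2
All nodes satisfy the balance condition.
Result: Balanced


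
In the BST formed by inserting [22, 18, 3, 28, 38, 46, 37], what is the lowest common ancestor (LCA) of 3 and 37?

Tree insertion order: [22, 18, 3, 28, 38, 46, 37]
Tree (level-order array): [22, 18, 28, 3, None, None, 38, None, None, 37, 46]
In a BST, the LCA of p=3, q=37 is the first node v on the
root-to-leaf path with p <= v <= q (go left if both < v, right if both > v).
Walk from root:
  at 22: 3 <= 22 <= 37, this is the LCA
LCA = 22


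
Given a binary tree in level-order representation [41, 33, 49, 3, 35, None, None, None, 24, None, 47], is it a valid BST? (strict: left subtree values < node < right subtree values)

Level-order array: [41, 33, 49, 3, 35, None, None, None, 24, None, 47]
Validate using subtree bounds (lo, hi): at each node, require lo < value < hi,
then recurse left with hi=value and right with lo=value.
Preorder trace (stopping at first violation):
  at node 41 with bounds (-inf, +inf): OK
  at node 33 with bounds (-inf, 41): OK
  at node 3 with bounds (-inf, 33): OK
  at node 24 with bounds (3, 33): OK
  at node 35 with bounds (33, 41): OK
  at node 47 with bounds (35, 41): VIOLATION
Node 47 violates its bound: not (35 < 47 < 41).
Result: Not a valid BST


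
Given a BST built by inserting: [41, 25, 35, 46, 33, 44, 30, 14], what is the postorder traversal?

Tree insertion order: [41, 25, 35, 46, 33, 44, 30, 14]
Tree (level-order array): [41, 25, 46, 14, 35, 44, None, None, None, 33, None, None, None, 30]
Postorder traversal: [14, 30, 33, 35, 25, 44, 46, 41]


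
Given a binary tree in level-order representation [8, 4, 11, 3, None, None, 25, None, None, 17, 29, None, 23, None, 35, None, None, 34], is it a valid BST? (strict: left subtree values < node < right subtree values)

Level-order array: [8, 4, 11, 3, None, None, 25, None, None, 17, 29, None, 23, None, 35, None, None, 34]
Validate using subtree bounds (lo, hi): at each node, require lo < value < hi,
then recurse left with hi=value and right with lo=value.
Preorder trace (stopping at first violation):
  at node 8 with bounds (-inf, +inf): OK
  at node 4 with bounds (-inf, 8): OK
  at node 3 with bounds (-inf, 4): OK
  at node 11 with bounds (8, +inf): OK
  at node 25 with bounds (11, +inf): OK
  at node 17 with bounds (11, 25): OK
  at node 23 with bounds (17, 25): OK
  at node 29 with bounds (25, +inf): OK
  at node 35 with bounds (29, +inf): OK
  at node 34 with bounds (29, 35): OK
No violation found at any node.
Result: Valid BST


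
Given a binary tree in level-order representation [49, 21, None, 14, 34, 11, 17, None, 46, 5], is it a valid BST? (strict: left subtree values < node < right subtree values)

Level-order array: [49, 21, None, 14, 34, 11, 17, None, 46, 5]
Validate using subtree bounds (lo, hi): at each node, require lo < value < hi,
then recurse left with hi=value and right with lo=value.
Preorder trace (stopping at first violation):
  at node 49 with bounds (-inf, +inf): OK
  at node 21 with bounds (-inf, 49): OK
  at node 14 with bounds (-inf, 21): OK
  at node 11 with bounds (-inf, 14): OK
  at node 5 with bounds (-inf, 11): OK
  at node 17 with bounds (14, 21): OK
  at node 34 with bounds (21, 49): OK
  at node 46 with bounds (34, 49): OK
No violation found at any node.
Result: Valid BST


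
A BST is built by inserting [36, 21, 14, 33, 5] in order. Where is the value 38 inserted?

Starting tree (level order): [36, 21, None, 14, 33, 5]
Insertion path: 36
Result: insert 38 as right child of 36
Final tree (level order): [36, 21, 38, 14, 33, None, None, 5]


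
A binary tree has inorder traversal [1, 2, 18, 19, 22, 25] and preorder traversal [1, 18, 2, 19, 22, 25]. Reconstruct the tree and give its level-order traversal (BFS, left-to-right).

Inorder:  [1, 2, 18, 19, 22, 25]
Preorder: [1, 18, 2, 19, 22, 25]
Algorithm: preorder visits root first, so consume preorder in order;
for each root, split the current inorder slice at that value into
left-subtree inorder and right-subtree inorder, then recurse.
Recursive splits:
  root=1; inorder splits into left=[], right=[2, 18, 19, 22, 25]
  root=18; inorder splits into left=[2], right=[19, 22, 25]
  root=2; inorder splits into left=[], right=[]
  root=19; inorder splits into left=[], right=[22, 25]
  root=22; inorder splits into left=[], right=[25]
  root=25; inorder splits into left=[], right=[]
Reconstructed level-order: [1, 18, 2, 19, 22, 25]
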